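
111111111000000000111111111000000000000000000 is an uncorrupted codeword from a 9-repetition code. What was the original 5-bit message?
Split into 9-bit blocks: 111111111 000000000 111111111 000000000 000000000
Data = 10100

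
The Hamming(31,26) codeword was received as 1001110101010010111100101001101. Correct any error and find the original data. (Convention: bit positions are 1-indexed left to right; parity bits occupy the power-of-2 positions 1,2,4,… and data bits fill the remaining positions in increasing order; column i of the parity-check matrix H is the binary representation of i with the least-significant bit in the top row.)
Syndrome s = H · r^T (mod 2), r = 1001110101010010111100101001101:
  s[0] = (1010101010101010101010101010101)·(1001110101010010111100101001101) mod 2 = 1+0+0+0+1+0+0+0+0+0+0+0+0+0+1+0+1+0+1+0+0+0+1+0+1+0+0+0+1+0+1 mod 2 = 1
  s[1] = (0110011001100110011001100110011)·(1001110101010010111100101001101) mod 2 = 0+0+0+0+0+1+0+0+0+1+0+0+0+0+1+0+0+1+1+0+0+0+1+0+0+0+0+0+0+0+1 mod 2 = 1
  s[2] = (0001111000011110000111100001111)·(1001110101010010111100101001101) mod 2 = 0+0+0+1+1+1+0+0+0+0+0+1+0+0+1+0+0+0+0+1+0+0+1+0+0+0+0+1+1+0+1 mod 2 = 0
  s[3] = (0000000111111110000000011111111)·(1001110101010010111100101001101) mod 2 = 0+0+0+0+0+0+0+1+0+1+0+1+0+0+1+0+0+0+0+0+0+0+0+0+1+0+0+1+1+0+1 mod 2 = 0
  s[4] = (0000000000000001111111111111111)·(1001110101010010111100101001101) mod 2 = 0+0+0+0+0+0+0+0+0+0+0+0+0+0+0+0+1+1+1+1+0+0+1+0+1+0+0+1+1+0+1 mod 2 = 1
Syndrome = 11001
Column 19 of H equals this syndrome → error at bit 19 (1-indexed).
Flip bit 19: 1001110101010010111100101001101 → 1001110101010010110100101001101
Extract data bits at positions {3,5,6,7,9,10,11,12,13,14,15,17,18,19,20,21,22,23,24,25,26,27,28,29,30,31}: 01100101001110100101001101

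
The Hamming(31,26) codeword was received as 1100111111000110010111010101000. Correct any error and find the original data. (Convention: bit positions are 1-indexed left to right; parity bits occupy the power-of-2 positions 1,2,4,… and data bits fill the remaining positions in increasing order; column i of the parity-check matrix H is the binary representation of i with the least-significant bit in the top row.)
Syndrome s = H · r^T (mod 2), r = 1100111111000110010111010101000:
  s[0] = (1010101010101010101010101010101)·(1100111111000110010111010101000) mod 2 = 1+0+0+0+1+0+1+0+1+0+0+0+0+0+1+0+0+0+0+0+1+0+0+0+0+0+0+0+0+0+0 mod 2 = 0
  s[1] = (0110011001100110011001100110011)·(1100111111000110010111010101000) mod 2 = 0+1+0+0+0+1+1+0+0+1+0+0+0+1+1+0+0+1+0+0+0+1+0+0+0+1+0+0+0+0+0 mod 2 = 1
  s[2] = (0001111000011110000111100001111)·(1100111111000110010111010101000) mod 2 = 0+0+0+0+1+1+1+0+0+0+0+0+0+1+1+0+0+0+0+1+1+1+0+0+0+0+0+1+0+0+0 mod 2 = 1
  s[3] = (0000000111111110000000011111111)·(1100111111000110010111010101000) mod 2 = 0+0+0+0+0+0+0+1+1+1+0+0+0+1+1+0+0+0+0+0+0+0+0+1+0+1+0+1+0+0+0 mod 2 = 0
  s[4] = (0000000000000001111111111111111)·(1100111111000110010111010101000) mod 2 = 0+0+0+0+0+0+0+0+0+0+0+0+0+0+0+0+0+1+0+1+1+1+0+1+0+1+0+1+0+0+0 mod 2 = 1
Syndrome = 01101
Column 22 of H equals this syndrome → error at bit 22 (1-indexed).
Flip bit 22: 1100111111000110010111010101000 → 1100111111000110010110010101000
Extract data bits at positions {3,5,6,7,9,10,11,12,13,14,15,17,18,19,20,21,22,23,24,25,26,27,28,29,30,31}: 01111100011010110010101000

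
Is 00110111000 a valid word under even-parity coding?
Sum of all bits: 0+0+1+1+0+1+1+1+0+0+0 = 5; 5 mod 2 = 1. Result is 1 → parity error detected.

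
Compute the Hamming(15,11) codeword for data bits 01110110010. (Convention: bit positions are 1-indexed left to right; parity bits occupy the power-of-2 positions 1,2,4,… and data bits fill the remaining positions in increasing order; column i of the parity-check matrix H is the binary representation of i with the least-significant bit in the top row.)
Codeword c = d · G (mod 2), d = 01110110010:
  c[0] = d·G[:,0] = (01110110010)·(11011010101) mod 2 = 0+1+0+1+0+0+1+0+0+0+0 mod 2 = 1
  c[1] = d·G[:,1] = (01110110010)·(10110110011) mod 2 = 0+0+1+1+0+1+1+0+0+1+0 mod 2 = 1
  c[2] = d·G[:,2] = (01110110010)·(10000000000) mod 2 = 0+0+0+0+0+0+0+0+0+0+0 mod 2 = 0
  c[3] = d·G[:,3] = (01110110010)·(01110001111) mod 2 = 0+1+1+1+0+0+0+0+0+1+0 mod 2 = 0
  c[4] = d·G[:,4] = (01110110010)·(01000000000) mod 2 = 0+1+0+0+0+0+0+0+0+0+0 mod 2 = 1
  c[5] = d·G[:,5] = (01110110010)·(00100000000) mod 2 = 0+0+1+0+0+0+0+0+0+0+0 mod 2 = 1
  c[6] = d·G[:,6] = (01110110010)·(00010000000) mod 2 = 0+0+0+1+0+0+0+0+0+0+0 mod 2 = 1
  c[7] = d·G[:,7] = (01110110010)·(00001111111) mod 2 = 0+0+0+0+0+1+1+0+0+1+0 mod 2 = 1
  c[8] = d·G[:,8] = (01110110010)·(00001000000) mod 2 = 0+0+0+0+0+0+0+0+0+0+0 mod 2 = 0
  c[9] = d·G[:,9] = (01110110010)·(00000100000) mod 2 = 0+0+0+0+0+1+0+0+0+0+0 mod 2 = 1
  c[10] = d·G[:,10] = (01110110010)·(00000010000) mod 2 = 0+0+0+0+0+0+1+0+0+0+0 mod 2 = 1
  c[11] = d·G[:,11] = (01110110010)·(00000001000) mod 2 = 0+0+0+0+0+0+0+0+0+0+0 mod 2 = 0
  c[12] = d·G[:,12] = (01110110010)·(00000000100) mod 2 = 0+0+0+0+0+0+0+0+0+0+0 mod 2 = 0
  c[13] = d·G[:,13] = (01110110010)·(00000000010) mod 2 = 0+0+0+0+0+0+0+0+0+1+0 mod 2 = 1
  c[14] = d·G[:,14] = (01110110010)·(00000000001) mod 2 = 0+0+0+0+0+0+0+0+0+0+0 mod 2 = 0
Codeword = 110011110110010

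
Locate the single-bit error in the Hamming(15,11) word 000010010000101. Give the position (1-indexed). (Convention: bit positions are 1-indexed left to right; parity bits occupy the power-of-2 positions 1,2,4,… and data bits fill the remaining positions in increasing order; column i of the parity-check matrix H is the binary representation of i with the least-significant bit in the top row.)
Syndrome s = H · r^T (mod 2), r = 000010010000101:
  s[0] = (101010101010101)·(000010010000101) mod 2 = 0+0+0+0+1+0+0+0+0+0+0+0+1+0+1 mod 2 = 1
  s[1] = (011001100110011)·(000010010000101) mod 2 = 0+0+0+0+0+0+0+0+0+0+0+0+0+0+1 mod 2 = 1
  s[2] = (000111100001111)·(000010010000101) mod 2 = 0+0+0+0+1+0+0+0+0+0+0+0+1+0+1 mod 2 = 1
  s[3] = (000000011111111)·(000010010000101) mod 2 = 0+0+0+0+0+0+0+1+0+0+0+0+1+0+1 mod 2 = 1
Syndrome = 1111
Column i of H is the binary representation of i, so the syndrome is the binary index of the flipped bit.
Read s = 1111 with s[0] as LSB: 1·2^0 + 1·2^1 + 1·2^2 + 1·2^3 = 15.
Error is at bit position 15.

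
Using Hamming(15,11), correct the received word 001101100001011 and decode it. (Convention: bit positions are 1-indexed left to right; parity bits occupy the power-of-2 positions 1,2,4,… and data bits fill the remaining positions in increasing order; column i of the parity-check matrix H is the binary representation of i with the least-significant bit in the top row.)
Syndrome s = H · r^T (mod 2), r = 001101100001011:
  s[0] = (101010101010101)·(001101100001011) mod 2 = 0+0+1+0+0+0+1+0+0+0+0+0+0+0+1 mod 2 = 1
  s[1] = (011001100110011)·(001101100001011) mod 2 = 0+0+1+0+0+1+1+0+0+0+0+0+0+1+1 mod 2 = 1
  s[2] = (000111100001111)·(001101100001011) mod 2 = 0+0+0+1+0+1+1+0+0+0+0+1+0+1+1 mod 2 = 0
  s[3] = (000000011111111)·(001101100001011) mod 2 = 0+0+0+0+0+0+0+0+0+0+0+1+0+1+1 mod 2 = 1
Syndrome = 1101
Column 11 of H equals this syndrome → error at bit 11 (1-indexed).
Flip bit 11: 001101100001011 → 001101100011011
Extract data bits at positions {3,5,6,7,9,10,11,12,13,14,15}: 10110011011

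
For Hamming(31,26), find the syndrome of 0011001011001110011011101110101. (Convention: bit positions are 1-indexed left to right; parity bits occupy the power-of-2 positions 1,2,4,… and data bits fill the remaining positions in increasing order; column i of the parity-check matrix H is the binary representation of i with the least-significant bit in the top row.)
Syndrome s = H · r^T (mod 2), r = 0011001011001110011011101110101:
  s[0] = (1010101010101010101010101010101)·(0011001011001110011011101110101) mod 2 = 0+0+1+0+0+0+1+0+1+0+0+0+1+0+1+0+0+0+1+0+1+0+1+0+1+0+1+0+1+0+1 mod 2 = 0
  s[1] = (0110011001100110011001100110011)·(0011001011001110011011101110101) mod 2 = 0+0+1+0+0+0+1+0+0+1+0+0+0+1+1+0+0+1+1+0+0+1+1+0+0+1+1+0+0+0+1 mod 2 = 0
  s[2] = (0001111000011110000111100001111)·(0011001011001110011011101110101) mod 2 = 0+0+0+1+0+0+1+0+0+0+0+0+1+1+1+0+0+0+0+0+1+1+1+0+0+0+0+0+1+0+1 mod 2 = 0
  s[3] = (0000000111111110000000011111111)·(0011001011001110011011101110101) mod 2 = 0+0+0+0+0+0+0+0+1+1+0+0+1+1+1+0+0+0+0+0+0+0+0+0+1+1+1+0+1+0+1 mod 2 = 0
  s[4] = (0000000000000001111111111111111)·(0011001011001110011011101110101) mod 2 = 0+0+0+0+0+0+0+0+0+0+0+0+0+0+0+0+0+1+1+0+1+1+1+0+1+1+1+0+1+0+1 mod 2 = 0
Syndrome = 00000
s = 0: no error detected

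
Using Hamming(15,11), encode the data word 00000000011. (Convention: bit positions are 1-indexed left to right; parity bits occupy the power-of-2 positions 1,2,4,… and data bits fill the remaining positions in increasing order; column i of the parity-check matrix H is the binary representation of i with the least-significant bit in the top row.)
Codeword c = d · G (mod 2), d = 00000000011:
  c[0] = d·G[:,0] = (00000000011)·(11011010101) mod 2 = 0+0+0+0+0+0+0+0+0+0+1 mod 2 = 1
  c[1] = d·G[:,1] = (00000000011)·(10110110011) mod 2 = 0+0+0+0+0+0+0+0+0+1+1 mod 2 = 0
  c[2] = d·G[:,2] = (00000000011)·(10000000000) mod 2 = 0+0+0+0+0+0+0+0+0+0+0 mod 2 = 0
  c[3] = d·G[:,3] = (00000000011)·(01110001111) mod 2 = 0+0+0+0+0+0+0+0+0+1+1 mod 2 = 0
  c[4] = d·G[:,4] = (00000000011)·(01000000000) mod 2 = 0+0+0+0+0+0+0+0+0+0+0 mod 2 = 0
  c[5] = d·G[:,5] = (00000000011)·(00100000000) mod 2 = 0+0+0+0+0+0+0+0+0+0+0 mod 2 = 0
  c[6] = d·G[:,6] = (00000000011)·(00010000000) mod 2 = 0+0+0+0+0+0+0+0+0+0+0 mod 2 = 0
  c[7] = d·G[:,7] = (00000000011)·(00001111111) mod 2 = 0+0+0+0+0+0+0+0+0+1+1 mod 2 = 0
  c[8] = d·G[:,8] = (00000000011)·(00001000000) mod 2 = 0+0+0+0+0+0+0+0+0+0+0 mod 2 = 0
  c[9] = d·G[:,9] = (00000000011)·(00000100000) mod 2 = 0+0+0+0+0+0+0+0+0+0+0 mod 2 = 0
  c[10] = d·G[:,10] = (00000000011)·(00000010000) mod 2 = 0+0+0+0+0+0+0+0+0+0+0 mod 2 = 0
  c[11] = d·G[:,11] = (00000000011)·(00000001000) mod 2 = 0+0+0+0+0+0+0+0+0+0+0 mod 2 = 0
  c[12] = d·G[:,12] = (00000000011)·(00000000100) mod 2 = 0+0+0+0+0+0+0+0+0+0+0 mod 2 = 0
  c[13] = d·G[:,13] = (00000000011)·(00000000010) mod 2 = 0+0+0+0+0+0+0+0+0+1+0 mod 2 = 1
  c[14] = d·G[:,14] = (00000000011)·(00000000001) mod 2 = 0+0+0+0+0+0+0+0+0+0+1 mod 2 = 1
Codeword = 100000000000011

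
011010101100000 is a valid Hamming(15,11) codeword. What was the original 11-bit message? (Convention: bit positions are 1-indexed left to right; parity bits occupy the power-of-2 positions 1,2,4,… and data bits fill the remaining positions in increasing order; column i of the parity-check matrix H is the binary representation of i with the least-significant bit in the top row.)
Parity bits occupy power-of-2 positions; data bits are at positions {3,5,6,7,9,10,11,12,13,14,15} (1-indexed).
Extract: c[3]=1 c[5]=1 c[6]=0 c[7]=1 c[9]=1 c[10]=1 c[11]=0 c[12]=0 c[13]=0 c[14]=0 c[15]=0
Data = 11011100000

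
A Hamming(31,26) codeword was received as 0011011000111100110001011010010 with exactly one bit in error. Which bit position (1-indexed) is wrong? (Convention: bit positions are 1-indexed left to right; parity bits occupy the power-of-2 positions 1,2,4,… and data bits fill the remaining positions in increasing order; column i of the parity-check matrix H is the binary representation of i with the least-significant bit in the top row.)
Syndrome s = H · r^T (mod 2), r = 0011011000111100110001011010010:
  s[0] = (1010101010101010101010101010101)·(0011011000111100110001011010010) mod 2 = 0+0+1+0+0+0+1+0+0+0+1+0+1+0+0+0+1+0+0+0+0+0+0+0+1+0+1+0+0+0+0 mod 2 = 1
  s[1] = (0110011001100110011001100110011)·(0011011000111100110001011010010) mod 2 = 0+0+1+0+0+1+1+0+0+0+1+0+0+1+0+0+0+1+0+0+0+1+0+0+0+0+1+0+0+1+0 mod 2 = 1
  s[2] = (0001111000011110000111100001111)·(0011011000111100110001011010010) mod 2 = 0+0+0+1+0+1+1+0+0+0+0+1+1+1+0+0+0+0+0+0+0+1+0+0+0+0+0+0+0+1+0 mod 2 = 0
  s[3] = (0000000111111110000000011111111)·(0011011000111100110001011010010) mod 2 = 0+0+0+0+0+0+0+0+0+0+1+1+1+1+0+0+0+0+0+0+0+0+0+1+1+0+1+0+0+1+0 mod 2 = 0
  s[4] = (0000000000000001111111111111111)·(0011011000111100110001011010010) mod 2 = 0+0+0+0+0+0+0+0+0+0+0+0+0+0+0+0+1+1+0+0+0+1+0+1+1+0+1+0+0+1+0 mod 2 = 1
Syndrome = 11001
Column i of H is the binary representation of i, so the syndrome is the binary index of the flipped bit.
Read s = 11001 with s[0] as LSB: 1·2^0 + 1·2^1 + 0·2^2 + 0·2^3 + 1·2^4 = 19.
Error is at bit position 19.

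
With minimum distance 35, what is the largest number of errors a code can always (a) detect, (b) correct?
(a) Detection requires d_min ≥ e+1, so e ≤ d_min − 1 = 34.
(b) Correction requires d_min ≥ 2t+1, so t ≤ ⌊(d_min − 1)/2⌋ = ⌊34/2⌋ = 17.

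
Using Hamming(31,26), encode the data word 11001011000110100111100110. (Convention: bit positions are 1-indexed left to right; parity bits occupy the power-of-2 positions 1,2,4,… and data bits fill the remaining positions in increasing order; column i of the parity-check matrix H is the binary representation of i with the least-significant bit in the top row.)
Codeword c = d · G (mod 2), d = 11001011000110100111100110:
  c[0] = d·G[:,0] = (11001011000110100111100110)·(11011010101101010101010101) mod 2 = 1+1+0+0+1+0+1+0+0+0+0+1+0+0+0+0+0+1+0+1+0+0+0+1+0+0 mod 2 = 0
  c[1] = d·G[:,1] = (11001011000110100111100110)·(10110110011011001100110011) mod 2 = 1+0+0+0+0+0+1+0+0+0+0+0+1+0+0+0+0+1+0+0+1+0+0+0+1+0 mod 2 = 0
  c[2] = d·G[:,2] = (11001011000110100111100110)·(10000000000000000000000000) mod 2 = 1+0+0+0+0+0+0+0+0+0+0+0+0+0+0+0+0+0+0+0+0+0+0+0+0+0 mod 2 = 1
  c[3] = d·G[:,3] = (11001011000110100111100110)·(01110001111000111100001111) mod 2 = 0+1+0+0+0+0+0+1+0+0+0+0+0+0+1+0+0+1+0+0+0+0+0+1+1+0 mod 2 = 0
  c[4] = d·G[:,4] = (11001011000110100111100110)·(01000000000000000000000000) mod 2 = 0+1+0+0+0+0+0+0+0+0+0+0+0+0+0+0+0+0+0+0+0+0+0+0+0+0 mod 2 = 1
  c[5] = d·G[:,5] = (11001011000110100111100110)·(00100000000000000000000000) mod 2 = 0+0+0+0+0+0+0+0+0+0+0+0+0+0+0+0+0+0+0+0+0+0+0+0+0+0 mod 2 = 0
  c[6] = d·G[:,6] = (11001011000110100111100110)·(00010000000000000000000000) mod 2 = 0+0+0+0+0+0+0+0+0+0+0+0+0+0+0+0+0+0+0+0+0+0+0+0+0+0 mod 2 = 0
  c[7] = d·G[:,7] = (11001011000110100111100110)·(00001111111000000011111111) mod 2 = 0+0+0+0+1+0+1+1+0+0+0+0+0+0+0+0+0+0+1+1+1+0+0+1+1+0 mod 2 = 0
  c[8] = d·G[:,8] = (11001011000110100111100110)·(00001000000000000000000000) mod 2 = 0+0+0+0+1+0+0+0+0+0+0+0+0+0+0+0+0+0+0+0+0+0+0+0+0+0 mod 2 = 1
  c[9] = d·G[:,9] = (11001011000110100111100110)·(00000100000000000000000000) mod 2 = 0+0+0+0+0+0+0+0+0+0+0+0+0+0+0+0+0+0+0+0+0+0+0+0+0+0 mod 2 = 0
  c[10] = d·G[:,10] = (11001011000110100111100110)·(00000010000000000000000000) mod 2 = 0+0+0+0+0+0+1+0+0+0+0+0+0+0+0+0+0+0+0+0+0+0+0+0+0+0 mod 2 = 1
  c[11] = d·G[:,11] = (11001011000110100111100110)·(00000001000000000000000000) mod 2 = 0+0+0+0+0+0+0+1+0+0+0+0+0+0+0+0+0+0+0+0+0+0+0+0+0+0 mod 2 = 1
  c[12] = d·G[:,12] = (11001011000110100111100110)·(00000000100000000000000000) mod 2 = 0+0+0+0+0+0+0+0+0+0+0+0+0+0+0+0+0+0+0+0+0+0+0+0+0+0 mod 2 = 0
  c[13] = d·G[:,13] = (11001011000110100111100110)·(00000000010000000000000000) mod 2 = 0+0+0+0+0+0+0+0+0+0+0+0+0+0+0+0+0+0+0+0+0+0+0+0+0+0 mod 2 = 0
  c[14] = d·G[:,14] = (11001011000110100111100110)·(00000000001000000000000000) mod 2 = 0+0+0+0+0+0+0+0+0+0+0+0+0+0+0+0+0+0+0+0+0+0+0+0+0+0 mod 2 = 0
  c[15] = d·G[:,15] = (11001011000110100111100110)·(00000000000111111111111111) mod 2 = 0+0+0+0+0+0+0+0+0+0+0+1+1+0+1+0+0+1+1+1+1+0+0+1+1+0 mod 2 = 1
  c[16] = d·G[:,16] = (11001011000110100111100110)·(00000000000100000000000000) mod 2 = 0+0+0+0+0+0+0+0+0+0+0+1+0+0+0+0+0+0+0+0+0+0+0+0+0+0 mod 2 = 1
  c[17] = d·G[:,17] = (11001011000110100111100110)·(00000000000010000000000000) mod 2 = 0+0+0+0+0+0+0+0+0+0+0+0+1+0+0+0+0+0+0+0+0+0+0+0+0+0 mod 2 = 1
  c[18] = d·G[:,18] = (11001011000110100111100110)·(00000000000001000000000000) mod 2 = 0+0+0+0+0+0+0+0+0+0+0+0+0+0+0+0+0+0+0+0+0+0+0+0+0+0 mod 2 = 0
  c[19] = d·G[:,19] = (11001011000110100111100110)·(00000000000000100000000000) mod 2 = 0+0+0+0+0+0+0+0+0+0+0+0+0+0+1+0+0+0+0+0+0+0+0+0+0+0 mod 2 = 1
  c[20] = d·G[:,20] = (11001011000110100111100110)·(00000000000000010000000000) mod 2 = 0+0+0+0+0+0+0+0+0+0+0+0+0+0+0+0+0+0+0+0+0+0+0+0+0+0 mod 2 = 0
  c[21] = d·G[:,21] = (11001011000110100111100110)·(00000000000000001000000000) mod 2 = 0+0+0+0+0+0+0+0+0+0+0+0+0+0+0+0+0+0+0+0+0+0+0+0+0+0 mod 2 = 0
  c[22] = d·G[:,22] = (11001011000110100111100110)·(00000000000000000100000000) mod 2 = 0+0+0+0+0+0+0+0+0+0+0+0+0+0+0+0+0+1+0+0+0+0+0+0+0+0 mod 2 = 1
  c[23] = d·G[:,23] = (11001011000110100111100110)·(00000000000000000010000000) mod 2 = 0+0+0+0+0+0+0+0+0+0+0+0+0+0+0+0+0+0+1+0+0+0+0+0+0+0 mod 2 = 1
  c[24] = d·G[:,24] = (11001011000110100111100110)·(00000000000000000001000000) mod 2 = 0+0+0+0+0+0+0+0+0+0+0+0+0+0+0+0+0+0+0+1+0+0+0+0+0+0 mod 2 = 1
  c[25] = d·G[:,25] = (11001011000110100111100110)·(00000000000000000000100000) mod 2 = 0+0+0+0+0+0+0+0+0+0+0+0+0+0+0+0+0+0+0+0+1+0+0+0+0+0 mod 2 = 1
  c[26] = d·G[:,26] = (11001011000110100111100110)·(00000000000000000000010000) mod 2 = 0+0+0+0+0+0+0+0+0+0+0+0+0+0+0+0+0+0+0+0+0+0+0+0+0+0 mod 2 = 0
  c[27] = d·G[:,27] = (11001011000110100111100110)·(00000000000000000000001000) mod 2 = 0+0+0+0+0+0+0+0+0+0+0+0+0+0+0+0+0+0+0+0+0+0+0+0+0+0 mod 2 = 0
  c[28] = d·G[:,28] = (11001011000110100111100110)·(00000000000000000000000100) mod 2 = 0+0+0+0+0+0+0+0+0+0+0+0+0+0+0+0+0+0+0+0+0+0+0+1+0+0 mod 2 = 1
  c[29] = d·G[:,29] = (11001011000110100111100110)·(00000000000000000000000010) mod 2 = 0+0+0+0+0+0+0+0+0+0+0+0+0+0+0+0+0+0+0+0+0+0+0+0+1+0 mod 2 = 1
  c[30] = d·G[:,30] = (11001011000110100111100110)·(00000000000000000000000001) mod 2 = 0+0+0+0+0+0+0+0+0+0+0+0+0+0+0+0+0+0+0+0+0+0+0+0+0+0 mod 2 = 0
Codeword = 0010100010110001110100111100110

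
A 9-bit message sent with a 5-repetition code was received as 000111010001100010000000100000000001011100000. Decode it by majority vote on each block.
Split into 5-bit blocks and majority-vote each:
  block 1 = 00011: 2 ones, 3 zeros → 0
  block 2 = 10100: 2 ones, 3 zeros → 0
  block 3 = 01100: 2 ones, 3 zeros → 0
  block 4 = 01000: 1 ones, 4 zeros → 0
  block 5 = 00001: 1 ones, 4 zeros → 0
  block 6 = 00000: 0 ones, 5 zeros → 0
  block 7 = 00000: 0 ones, 5 zeros → 0
  block 8 = 10111: 4 ones, 1 zeros → 1
  block 9 = 00000: 0 ones, 5 zeros → 0
Decoded = 000000010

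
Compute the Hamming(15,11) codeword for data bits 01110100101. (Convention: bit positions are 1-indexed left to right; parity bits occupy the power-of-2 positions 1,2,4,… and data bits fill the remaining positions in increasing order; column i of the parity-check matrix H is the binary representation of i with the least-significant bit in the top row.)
Codeword c = d · G (mod 2), d = 01110100101:
  c[0] = d·G[:,0] = (01110100101)·(11011010101) mod 2 = 0+1+0+1+0+0+0+0+1+0+1 mod 2 = 0
  c[1] = d·G[:,1] = (01110100101)·(10110110011) mod 2 = 0+0+1+1+0+1+0+0+0+0+1 mod 2 = 0
  c[2] = d·G[:,2] = (01110100101)·(10000000000) mod 2 = 0+0+0+0+0+0+0+0+0+0+0 mod 2 = 0
  c[3] = d·G[:,3] = (01110100101)·(01110001111) mod 2 = 0+1+1+1+0+0+0+0+1+0+1 mod 2 = 1
  c[4] = d·G[:,4] = (01110100101)·(01000000000) mod 2 = 0+1+0+0+0+0+0+0+0+0+0 mod 2 = 1
  c[5] = d·G[:,5] = (01110100101)·(00100000000) mod 2 = 0+0+1+0+0+0+0+0+0+0+0 mod 2 = 1
  c[6] = d·G[:,6] = (01110100101)·(00010000000) mod 2 = 0+0+0+1+0+0+0+0+0+0+0 mod 2 = 1
  c[7] = d·G[:,7] = (01110100101)·(00001111111) mod 2 = 0+0+0+0+0+1+0+0+1+0+1 mod 2 = 1
  c[8] = d·G[:,8] = (01110100101)·(00001000000) mod 2 = 0+0+0+0+0+0+0+0+0+0+0 mod 2 = 0
  c[9] = d·G[:,9] = (01110100101)·(00000100000) mod 2 = 0+0+0+0+0+1+0+0+0+0+0 mod 2 = 1
  c[10] = d·G[:,10] = (01110100101)·(00000010000) mod 2 = 0+0+0+0+0+0+0+0+0+0+0 mod 2 = 0
  c[11] = d·G[:,11] = (01110100101)·(00000001000) mod 2 = 0+0+0+0+0+0+0+0+0+0+0 mod 2 = 0
  c[12] = d·G[:,12] = (01110100101)·(00000000100) mod 2 = 0+0+0+0+0+0+0+0+1+0+0 mod 2 = 1
  c[13] = d·G[:,13] = (01110100101)·(00000000010) mod 2 = 0+0+0+0+0+0+0+0+0+0+0 mod 2 = 0
  c[14] = d·G[:,14] = (01110100101)·(00000000001) mod 2 = 0+0+0+0+0+0+0+0+0+0+1 mod 2 = 1
Codeword = 000111110100101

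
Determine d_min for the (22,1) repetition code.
d_min = 22 (the only two codewords are 0…0 and 1…1, differing in all 22 positions).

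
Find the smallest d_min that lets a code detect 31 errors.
Detecting e errors requires d_min ≥ e + 1 = 31 + 1 = 32.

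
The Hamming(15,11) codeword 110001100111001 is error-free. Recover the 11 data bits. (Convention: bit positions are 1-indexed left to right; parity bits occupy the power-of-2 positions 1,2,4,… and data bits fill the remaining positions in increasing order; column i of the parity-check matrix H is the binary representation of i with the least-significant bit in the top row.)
Parity bits occupy power-of-2 positions; data bits are at positions {3,5,6,7,9,10,11,12,13,14,15} (1-indexed).
Extract: c[3]=0 c[5]=0 c[6]=1 c[7]=1 c[9]=0 c[10]=1 c[11]=1 c[12]=1 c[13]=0 c[14]=0 c[15]=1
Data = 00110111001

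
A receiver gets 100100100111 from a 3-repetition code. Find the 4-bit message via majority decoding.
Split into 3-bit blocks and majority-vote each:
  block 1 = 100: 1 ones, 2 zeros → 0
  block 2 = 100: 1 ones, 2 zeros → 0
  block 3 = 100: 1 ones, 2 zeros → 0
  block 4 = 111: 3 ones, 0 zeros → 1
Decoded = 0001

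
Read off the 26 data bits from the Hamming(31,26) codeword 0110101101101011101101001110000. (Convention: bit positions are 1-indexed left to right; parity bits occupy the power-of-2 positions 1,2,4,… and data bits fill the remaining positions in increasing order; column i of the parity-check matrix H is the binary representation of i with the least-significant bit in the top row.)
Parity bits occupy power-of-2 positions; data bits are at positions {3,5,6,7,9,10,11,12,13,14,15,17,18,19,20,21,22,23,24,25,26,27,28,29,30,31} (1-indexed).
Extract: c[3]=1 c[5]=1 c[6]=0 c[7]=1 c[9]=0 c[10]=1 c[11]=1 c[12]=0 c[13]=1 c[14]=0 c[15]=1 c[17]=1 c[18]=0 c[19]=1 c[20]=1 c[21]=0 c[22]=1 c[23]=0 c[24]=0 c[25]=1 c[26]=1 c[27]=1 c[28]=0 c[29]=0 c[30]=0 c[31]=0
Data = 11010110101101101001110000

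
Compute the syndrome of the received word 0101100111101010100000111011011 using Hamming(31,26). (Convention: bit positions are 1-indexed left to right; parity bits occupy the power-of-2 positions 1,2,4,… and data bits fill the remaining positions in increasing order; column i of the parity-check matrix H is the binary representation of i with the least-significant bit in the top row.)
Syndrome s = H · r^T (mod 2), r = 0101100111101010100000111011011:
  s[0] = (1010101010101010101010101010101)·(0101100111101010100000111011011) mod 2 = 0+0+0+0+1+0+0+0+1+0+1+0+1+0+1+0+1+0+0+0+0+0+1+0+1+0+1+0+0+0+1 mod 2 = 0
  s[1] = (0110011001100110011001100110011)·(0101100111101010100000111011011) mod 2 = 0+1+0+0+0+0+0+0+0+1+1+0+0+0+1+0+0+0+0+0+0+0+1+0+0+0+1+0+0+1+1 mod 2 = 0
  s[2] = (0001111000011110000111100001111)·(0101100111101010100000111011011) mod 2 = 0+0+0+1+1+0+0+0+0+0+0+0+1+0+1+0+0+0+0+0+0+0+1+0+0+0+0+1+0+1+1 mod 2 = 0
  s[3] = (0000000111111110000000011111111)·(0101100111101010100000111011011) mod 2 = 0+0+0+0+0+0+0+1+1+1+1+0+1+0+1+0+0+0+0+0+0+0+0+1+1+0+1+1+0+1+1 mod 2 = 0
  s[4] = (0000000000000001111111111111111)·(0101100111101010100000111011011) mod 2 = 0+0+0+0+0+0+0+0+0+0+0+0+0+0+0+0+1+0+0+0+0+0+1+1+1+0+1+1+0+1+1 mod 2 = 0
Syndrome = 00000
s = 0: no error detected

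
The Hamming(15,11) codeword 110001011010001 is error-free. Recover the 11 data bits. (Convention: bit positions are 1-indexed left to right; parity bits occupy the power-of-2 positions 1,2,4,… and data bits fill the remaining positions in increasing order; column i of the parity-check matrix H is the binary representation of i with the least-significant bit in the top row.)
Parity bits occupy power-of-2 positions; data bits are at positions {3,5,6,7,9,10,11,12,13,14,15} (1-indexed).
Extract: c[3]=0 c[5]=0 c[6]=1 c[7]=0 c[9]=1 c[10]=0 c[11]=1 c[12]=0 c[13]=0 c[14]=0 c[15]=1
Data = 00101010001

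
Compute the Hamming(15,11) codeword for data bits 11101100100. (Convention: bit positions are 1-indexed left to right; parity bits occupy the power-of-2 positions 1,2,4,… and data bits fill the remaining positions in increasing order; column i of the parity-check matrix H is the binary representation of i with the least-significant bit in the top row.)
Codeword c = d · G (mod 2), d = 11101100100:
  c[0] = d·G[:,0] = (11101100100)·(11011010101) mod 2 = 1+1+0+0+1+0+0+0+1+0+0 mod 2 = 0
  c[1] = d·G[:,1] = (11101100100)·(10110110011) mod 2 = 1+0+1+0+0+1+0+0+0+0+0 mod 2 = 1
  c[2] = d·G[:,2] = (11101100100)·(10000000000) mod 2 = 1+0+0+0+0+0+0+0+0+0+0 mod 2 = 1
  c[3] = d·G[:,3] = (11101100100)·(01110001111) mod 2 = 0+1+1+0+0+0+0+0+1+0+0 mod 2 = 1
  c[4] = d·G[:,4] = (11101100100)·(01000000000) mod 2 = 0+1+0+0+0+0+0+0+0+0+0 mod 2 = 1
  c[5] = d·G[:,5] = (11101100100)·(00100000000) mod 2 = 0+0+1+0+0+0+0+0+0+0+0 mod 2 = 1
  c[6] = d·G[:,6] = (11101100100)·(00010000000) mod 2 = 0+0+0+0+0+0+0+0+0+0+0 mod 2 = 0
  c[7] = d·G[:,7] = (11101100100)·(00001111111) mod 2 = 0+0+0+0+1+1+0+0+1+0+0 mod 2 = 1
  c[8] = d·G[:,8] = (11101100100)·(00001000000) mod 2 = 0+0+0+0+1+0+0+0+0+0+0 mod 2 = 1
  c[9] = d·G[:,9] = (11101100100)·(00000100000) mod 2 = 0+0+0+0+0+1+0+0+0+0+0 mod 2 = 1
  c[10] = d·G[:,10] = (11101100100)·(00000010000) mod 2 = 0+0+0+0+0+0+0+0+0+0+0 mod 2 = 0
  c[11] = d·G[:,11] = (11101100100)·(00000001000) mod 2 = 0+0+0+0+0+0+0+0+0+0+0 mod 2 = 0
  c[12] = d·G[:,12] = (11101100100)·(00000000100) mod 2 = 0+0+0+0+0+0+0+0+1+0+0 mod 2 = 1
  c[13] = d·G[:,13] = (11101100100)·(00000000010) mod 2 = 0+0+0+0+0+0+0+0+0+0+0 mod 2 = 0
  c[14] = d·G[:,14] = (11101100100)·(00000000001) mod 2 = 0+0+0+0+0+0+0+0+0+0+0 mod 2 = 0
Codeword = 011111011100100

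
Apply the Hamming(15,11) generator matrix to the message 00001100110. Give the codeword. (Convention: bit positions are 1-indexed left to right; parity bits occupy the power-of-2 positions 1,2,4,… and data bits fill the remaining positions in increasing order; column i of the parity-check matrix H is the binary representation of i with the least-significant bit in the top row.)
Codeword c = d · G (mod 2), d = 00001100110:
  c[0] = d·G[:,0] = (00001100110)·(11011010101) mod 2 = 0+0+0+0+1+0+0+0+1+0+0 mod 2 = 0
  c[1] = d·G[:,1] = (00001100110)·(10110110011) mod 2 = 0+0+0+0+0+1+0+0+0+1+0 mod 2 = 0
  c[2] = d·G[:,2] = (00001100110)·(10000000000) mod 2 = 0+0+0+0+0+0+0+0+0+0+0 mod 2 = 0
  c[3] = d·G[:,3] = (00001100110)·(01110001111) mod 2 = 0+0+0+0+0+0+0+0+1+1+0 mod 2 = 0
  c[4] = d·G[:,4] = (00001100110)·(01000000000) mod 2 = 0+0+0+0+0+0+0+0+0+0+0 mod 2 = 0
  c[5] = d·G[:,5] = (00001100110)·(00100000000) mod 2 = 0+0+0+0+0+0+0+0+0+0+0 mod 2 = 0
  c[6] = d·G[:,6] = (00001100110)·(00010000000) mod 2 = 0+0+0+0+0+0+0+0+0+0+0 mod 2 = 0
  c[7] = d·G[:,7] = (00001100110)·(00001111111) mod 2 = 0+0+0+0+1+1+0+0+1+1+0 mod 2 = 0
  c[8] = d·G[:,8] = (00001100110)·(00001000000) mod 2 = 0+0+0+0+1+0+0+0+0+0+0 mod 2 = 1
  c[9] = d·G[:,9] = (00001100110)·(00000100000) mod 2 = 0+0+0+0+0+1+0+0+0+0+0 mod 2 = 1
  c[10] = d·G[:,10] = (00001100110)·(00000010000) mod 2 = 0+0+0+0+0+0+0+0+0+0+0 mod 2 = 0
  c[11] = d·G[:,11] = (00001100110)·(00000001000) mod 2 = 0+0+0+0+0+0+0+0+0+0+0 mod 2 = 0
  c[12] = d·G[:,12] = (00001100110)·(00000000100) mod 2 = 0+0+0+0+0+0+0+0+1+0+0 mod 2 = 1
  c[13] = d·G[:,13] = (00001100110)·(00000000010) mod 2 = 0+0+0+0+0+0+0+0+0+1+0 mod 2 = 1
  c[14] = d·G[:,14] = (00001100110)·(00000000001) mod 2 = 0+0+0+0+0+0+0+0+0+0+0 mod 2 = 0
Codeword = 000000001100110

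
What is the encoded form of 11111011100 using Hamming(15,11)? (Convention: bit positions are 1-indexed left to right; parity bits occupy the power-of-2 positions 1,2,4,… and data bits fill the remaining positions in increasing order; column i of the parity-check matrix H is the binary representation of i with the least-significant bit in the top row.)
Codeword c = d · G (mod 2), d = 11111011100:
  c[0] = d·G[:,0] = (11111011100)·(11011010101) mod 2 = 1+1+0+1+1+0+1+0+1+0+0 mod 2 = 0
  c[1] = d·G[:,1] = (11111011100)·(10110110011) mod 2 = 1+0+1+1+0+0+1+0+0+0+0 mod 2 = 0
  c[2] = d·G[:,2] = (11111011100)·(10000000000) mod 2 = 1+0+0+0+0+0+0+0+0+0+0 mod 2 = 1
  c[3] = d·G[:,3] = (11111011100)·(01110001111) mod 2 = 0+1+1+1+0+0+0+1+1+0+0 mod 2 = 1
  c[4] = d·G[:,4] = (11111011100)·(01000000000) mod 2 = 0+1+0+0+0+0+0+0+0+0+0 mod 2 = 1
  c[5] = d·G[:,5] = (11111011100)·(00100000000) mod 2 = 0+0+1+0+0+0+0+0+0+0+0 mod 2 = 1
  c[6] = d·G[:,6] = (11111011100)·(00010000000) mod 2 = 0+0+0+1+0+0+0+0+0+0+0 mod 2 = 1
  c[7] = d·G[:,7] = (11111011100)·(00001111111) mod 2 = 0+0+0+0+1+0+1+1+1+0+0 mod 2 = 0
  c[8] = d·G[:,8] = (11111011100)·(00001000000) mod 2 = 0+0+0+0+1+0+0+0+0+0+0 mod 2 = 1
  c[9] = d·G[:,9] = (11111011100)·(00000100000) mod 2 = 0+0+0+0+0+0+0+0+0+0+0 mod 2 = 0
  c[10] = d·G[:,10] = (11111011100)·(00000010000) mod 2 = 0+0+0+0+0+0+1+0+0+0+0 mod 2 = 1
  c[11] = d·G[:,11] = (11111011100)·(00000001000) mod 2 = 0+0+0+0+0+0+0+1+0+0+0 mod 2 = 1
  c[12] = d·G[:,12] = (11111011100)·(00000000100) mod 2 = 0+0+0+0+0+0+0+0+1+0+0 mod 2 = 1
  c[13] = d·G[:,13] = (11111011100)·(00000000010) mod 2 = 0+0+0+0+0+0+0+0+0+0+0 mod 2 = 0
  c[14] = d·G[:,14] = (11111011100)·(00000000001) mod 2 = 0+0+0+0+0+0+0+0+0+0+0 mod 2 = 0
Codeword = 001111101011100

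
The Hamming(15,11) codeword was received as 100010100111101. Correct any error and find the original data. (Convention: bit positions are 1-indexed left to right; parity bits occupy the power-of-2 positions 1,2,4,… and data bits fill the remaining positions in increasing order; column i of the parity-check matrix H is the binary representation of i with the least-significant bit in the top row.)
Syndrome s = H · r^T (mod 2), r = 100010100111101:
  s[0] = (101010101010101)·(100010100111101) mod 2 = 1+0+0+0+1+0+1+0+0+0+1+0+1+0+1 mod 2 = 0
  s[1] = (011001100110011)·(100010100111101) mod 2 = 0+0+0+0+0+0+1+0+0+1+1+0+0+0+1 mod 2 = 0
  s[2] = (000111100001111)·(100010100111101) mod 2 = 0+0+0+0+1+0+1+0+0+0+0+1+1+0+1 mod 2 = 1
  s[3] = (000000011111111)·(100010100111101) mod 2 = 0+0+0+0+0+0+0+0+0+1+1+1+1+0+1 mod 2 = 1
Syndrome = 0011
Column 12 of H equals this syndrome → error at bit 12 (1-indexed).
Flip bit 12: 100010100111101 → 100010100110101
Extract data bits at positions {3,5,6,7,9,10,11,12,13,14,15}: 01010110101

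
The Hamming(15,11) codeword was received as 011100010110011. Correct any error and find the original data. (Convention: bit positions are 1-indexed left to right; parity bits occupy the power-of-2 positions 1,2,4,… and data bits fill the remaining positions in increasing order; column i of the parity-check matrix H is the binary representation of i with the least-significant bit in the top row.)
Syndrome s = H · r^T (mod 2), r = 011100010110011:
  s[0] = (101010101010101)·(011100010110011) mod 2 = 0+0+1+0+0+0+0+0+0+0+1+0+0+0+1 mod 2 = 1
  s[1] = (011001100110011)·(011100010110011) mod 2 = 0+1+1+0+0+0+0+0+0+1+1+0+0+1+1 mod 2 = 0
  s[2] = (000111100001111)·(011100010110011) mod 2 = 0+0+0+1+0+0+0+0+0+0+0+0+0+1+1 mod 2 = 1
  s[3] = (000000011111111)·(011100010110011) mod 2 = 0+0+0+0+0+0+0+1+0+1+1+0+0+1+1 mod 2 = 1
Syndrome = 1011
Column 13 of H equals this syndrome → error at bit 13 (1-indexed).
Flip bit 13: 011100010110011 → 011100010110111
Extract data bits at positions {3,5,6,7,9,10,11,12,13,14,15}: 10000110111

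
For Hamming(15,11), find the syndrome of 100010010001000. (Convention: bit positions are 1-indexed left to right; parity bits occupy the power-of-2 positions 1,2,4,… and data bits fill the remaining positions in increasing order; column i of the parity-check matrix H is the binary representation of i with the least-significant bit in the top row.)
Syndrome s = H · r^T (mod 2), r = 100010010001000:
  s[0] = (101010101010101)·(100010010001000) mod 2 = 1+0+0+0+1+0+0+0+0+0+0+0+0+0+0 mod 2 = 0
  s[1] = (011001100110011)·(100010010001000) mod 2 = 0+0+0+0+0+0+0+0+0+0+0+0+0+0+0 mod 2 = 0
  s[2] = (000111100001111)·(100010010001000) mod 2 = 0+0+0+0+1+0+0+0+0+0+0+1+0+0+0 mod 2 = 0
  s[3] = (000000011111111)·(100010010001000) mod 2 = 0+0+0+0+0+0+0+1+0+0+0+1+0+0+0 mod 2 = 0
Syndrome = 0000
s = 0: no error detected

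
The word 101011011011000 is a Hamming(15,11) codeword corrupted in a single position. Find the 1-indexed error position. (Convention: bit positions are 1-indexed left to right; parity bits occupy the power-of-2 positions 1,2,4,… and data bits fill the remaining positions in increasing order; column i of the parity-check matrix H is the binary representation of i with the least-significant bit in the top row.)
Syndrome s = H · r^T (mod 2), r = 101011011011000:
  s[0] = (101010101010101)·(101011011011000) mod 2 = 1+0+1+0+1+0+0+0+1+0+1+0+0+0+0 mod 2 = 1
  s[1] = (011001100110011)·(101011011011000) mod 2 = 0+0+1+0+0+1+0+0+0+0+1+0+0+0+0 mod 2 = 1
  s[2] = (000111100001111)·(101011011011000) mod 2 = 0+0+0+0+1+1+0+0+0+0+0+1+0+0+0 mod 2 = 1
  s[3] = (000000011111111)·(101011011011000) mod 2 = 0+0+0+0+0+0+0+1+1+0+1+1+0+0+0 mod 2 = 0
Syndrome = 1110
Column i of H is the binary representation of i, so the syndrome is the binary index of the flipped bit.
Read s = 1110 with s[0] as LSB: 1·2^0 + 1·2^1 + 1·2^2 + 0·2^3 = 7.
Error is at bit position 7.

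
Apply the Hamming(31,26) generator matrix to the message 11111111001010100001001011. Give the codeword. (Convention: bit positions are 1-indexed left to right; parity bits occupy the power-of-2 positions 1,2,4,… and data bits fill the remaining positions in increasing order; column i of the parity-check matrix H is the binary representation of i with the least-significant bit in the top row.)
Codeword c = d · G (mod 2), d = 11111111001010100001001011:
  c[0] = d·G[:,0] = (11111111001010100001001011)·(11011010101101010101010101) mod 2 = 1+1+0+1+1+0+1+0+0+0+1+0+0+0+0+0+0+0+0+1+0+0+0+0+0+1 mod 2 = 0
  c[1] = d·G[:,1] = (11111111001010100001001011)·(10110110011011001100110011) mod 2 = 1+0+1+1+0+1+1+0+0+0+1+0+1+0+0+0+0+0+0+0+0+0+0+0+1+1 mod 2 = 1
  c[2] = d·G[:,2] = (11111111001010100001001011)·(10000000000000000000000000) mod 2 = 1+0+0+0+0+0+0+0+0+0+0+0+0+0+0+0+0+0+0+0+0+0+0+0+0+0 mod 2 = 1
  c[3] = d·G[:,3] = (11111111001010100001001011)·(01110001111000111100001111) mod 2 = 0+1+1+1+0+0+0+1+0+0+1+0+0+0+1+0+0+0+0+0+0+0+1+0+1+1 mod 2 = 1
  c[4] = d·G[:,4] = (11111111001010100001001011)·(01000000000000000000000000) mod 2 = 0+1+0+0+0+0+0+0+0+0+0+0+0+0+0+0+0+0+0+0+0+0+0+0+0+0 mod 2 = 1
  c[5] = d·G[:,5] = (11111111001010100001001011)·(00100000000000000000000000) mod 2 = 0+0+1+0+0+0+0+0+0+0+0+0+0+0+0+0+0+0+0+0+0+0+0+0+0+0 mod 2 = 1
  c[6] = d·G[:,6] = (11111111001010100001001011)·(00010000000000000000000000) mod 2 = 0+0+0+1+0+0+0+0+0+0+0+0+0+0+0+0+0+0+0+0+0+0+0+0+0+0 mod 2 = 1
  c[7] = d·G[:,7] = (11111111001010100001001011)·(00001111111000000011111111) mod 2 = 0+0+0+0+1+1+1+1+0+0+1+0+0+0+0+0+0+0+0+1+0+0+1+0+1+1 mod 2 = 1
  c[8] = d·G[:,8] = (11111111001010100001001011)·(00001000000000000000000000) mod 2 = 0+0+0+0+1+0+0+0+0+0+0+0+0+0+0+0+0+0+0+0+0+0+0+0+0+0 mod 2 = 1
  c[9] = d·G[:,9] = (11111111001010100001001011)·(00000100000000000000000000) mod 2 = 0+0+0+0+0+1+0+0+0+0+0+0+0+0+0+0+0+0+0+0+0+0+0+0+0+0 mod 2 = 1
  c[10] = d·G[:,10] = (11111111001010100001001011)·(00000010000000000000000000) mod 2 = 0+0+0+0+0+0+1+0+0+0+0+0+0+0+0+0+0+0+0+0+0+0+0+0+0+0 mod 2 = 1
  c[11] = d·G[:,11] = (11111111001010100001001011)·(00000001000000000000000000) mod 2 = 0+0+0+0+0+0+0+1+0+0+0+0+0+0+0+0+0+0+0+0+0+0+0+0+0+0 mod 2 = 1
  c[12] = d·G[:,12] = (11111111001010100001001011)·(00000000100000000000000000) mod 2 = 0+0+0+0+0+0+0+0+0+0+0+0+0+0+0+0+0+0+0+0+0+0+0+0+0+0 mod 2 = 0
  c[13] = d·G[:,13] = (11111111001010100001001011)·(00000000010000000000000000) mod 2 = 0+0+0+0+0+0+0+0+0+0+0+0+0+0+0+0+0+0+0+0+0+0+0+0+0+0 mod 2 = 0
  c[14] = d·G[:,14] = (11111111001010100001001011)·(00000000001000000000000000) mod 2 = 0+0+0+0+0+0+0+0+0+0+1+0+0+0+0+0+0+0+0+0+0+0+0+0+0+0 mod 2 = 1
  c[15] = d·G[:,15] = (11111111001010100001001011)·(00000000000111111111111111) mod 2 = 0+0+0+0+0+0+0+0+0+0+0+0+1+0+1+0+0+0+0+1+0+0+1+0+1+1 mod 2 = 0
  c[16] = d·G[:,16] = (11111111001010100001001011)·(00000000000100000000000000) mod 2 = 0+0+0+0+0+0+0+0+0+0+0+0+0+0+0+0+0+0+0+0+0+0+0+0+0+0 mod 2 = 0
  c[17] = d·G[:,17] = (11111111001010100001001011)·(00000000000010000000000000) mod 2 = 0+0+0+0+0+0+0+0+0+0+0+0+1+0+0+0+0+0+0+0+0+0+0+0+0+0 mod 2 = 1
  c[18] = d·G[:,18] = (11111111001010100001001011)·(00000000000001000000000000) mod 2 = 0+0+0+0+0+0+0+0+0+0+0+0+0+0+0+0+0+0+0+0+0+0+0+0+0+0 mod 2 = 0
  c[19] = d·G[:,19] = (11111111001010100001001011)·(00000000000000100000000000) mod 2 = 0+0+0+0+0+0+0+0+0+0+0+0+0+0+1+0+0+0+0+0+0+0+0+0+0+0 mod 2 = 1
  c[20] = d·G[:,20] = (11111111001010100001001011)·(00000000000000010000000000) mod 2 = 0+0+0+0+0+0+0+0+0+0+0+0+0+0+0+0+0+0+0+0+0+0+0+0+0+0 mod 2 = 0
  c[21] = d·G[:,21] = (11111111001010100001001011)·(00000000000000001000000000) mod 2 = 0+0+0+0+0+0+0+0+0+0+0+0+0+0+0+0+0+0+0+0+0+0+0+0+0+0 mod 2 = 0
  c[22] = d·G[:,22] = (11111111001010100001001011)·(00000000000000000100000000) mod 2 = 0+0+0+0+0+0+0+0+0+0+0+0+0+0+0+0+0+0+0+0+0+0+0+0+0+0 mod 2 = 0
  c[23] = d·G[:,23] = (11111111001010100001001011)·(00000000000000000010000000) mod 2 = 0+0+0+0+0+0+0+0+0+0+0+0+0+0+0+0+0+0+0+0+0+0+0+0+0+0 mod 2 = 0
  c[24] = d·G[:,24] = (11111111001010100001001011)·(00000000000000000001000000) mod 2 = 0+0+0+0+0+0+0+0+0+0+0+0+0+0+0+0+0+0+0+1+0+0+0+0+0+0 mod 2 = 1
  c[25] = d·G[:,25] = (11111111001010100001001011)·(00000000000000000000100000) mod 2 = 0+0+0+0+0+0+0+0+0+0+0+0+0+0+0+0+0+0+0+0+0+0+0+0+0+0 mod 2 = 0
  c[26] = d·G[:,26] = (11111111001010100001001011)·(00000000000000000000010000) mod 2 = 0+0+0+0+0+0+0+0+0+0+0+0+0+0+0+0+0+0+0+0+0+0+0+0+0+0 mod 2 = 0
  c[27] = d·G[:,27] = (11111111001010100001001011)·(00000000000000000000001000) mod 2 = 0+0+0+0+0+0+0+0+0+0+0+0+0+0+0+0+0+0+0+0+0+0+1+0+0+0 mod 2 = 1
  c[28] = d·G[:,28] = (11111111001010100001001011)·(00000000000000000000000100) mod 2 = 0+0+0+0+0+0+0+0+0+0+0+0+0+0+0+0+0+0+0+0+0+0+0+0+0+0 mod 2 = 0
  c[29] = d·G[:,29] = (11111111001010100001001011)·(00000000000000000000000010) mod 2 = 0+0+0+0+0+0+0+0+0+0+0+0+0+0+0+0+0+0+0+0+0+0+0+0+1+0 mod 2 = 1
  c[30] = d·G[:,30] = (11111111001010100001001011)·(00000000000000000000000001) mod 2 = 0+0+0+0+0+0+0+0+0+0+0+0+0+0+0+0+0+0+0+0+0+0+0+0+0+1 mod 2 = 1
Codeword = 0111111111110010010100001001011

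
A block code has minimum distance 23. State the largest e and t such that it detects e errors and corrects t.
(a) Detection requires d_min ≥ e+1, so e ≤ d_min − 1 = 22.
(b) Correction requires d_min ≥ 2t+1, so t ≤ ⌊(d_min − 1)/2⌋ = ⌊22/2⌋ = 11.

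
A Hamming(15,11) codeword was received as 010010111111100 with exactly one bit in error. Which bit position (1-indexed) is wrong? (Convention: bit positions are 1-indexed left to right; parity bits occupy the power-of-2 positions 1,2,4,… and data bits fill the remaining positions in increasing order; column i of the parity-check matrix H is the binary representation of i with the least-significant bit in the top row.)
Syndrome s = H · r^T (mod 2), r = 010010111111100:
  s[0] = (101010101010101)·(010010111111100) mod 2 = 0+0+0+0+1+0+1+0+1+0+1+0+1+0+0 mod 2 = 1
  s[1] = (011001100110011)·(010010111111100) mod 2 = 0+1+0+0+0+0+1+0+0+1+1+0+0+0+0 mod 2 = 0
  s[2] = (000111100001111)·(010010111111100) mod 2 = 0+0+0+0+1+0+1+0+0+0+0+1+1+0+0 mod 2 = 0
  s[3] = (000000011111111)·(010010111111100) mod 2 = 0+0+0+0+0+0+0+1+1+1+1+1+1+0+0 mod 2 = 0
Syndrome = 1000
Column i of H is the binary representation of i, so the syndrome is the binary index of the flipped bit.
Read s = 1000 with s[0] as LSB: 1·2^0 + 0·2^1 + 0·2^2 + 0·2^3 = 1.
Error is at bit position 1.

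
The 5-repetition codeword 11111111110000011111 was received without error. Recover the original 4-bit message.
Split into 5-bit blocks: 11111 11111 00000 11111
Data = 1101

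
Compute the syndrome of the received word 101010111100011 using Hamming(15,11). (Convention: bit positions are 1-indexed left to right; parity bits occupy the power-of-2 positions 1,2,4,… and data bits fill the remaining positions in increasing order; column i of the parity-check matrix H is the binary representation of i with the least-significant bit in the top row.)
Syndrome s = H · r^T (mod 2), r = 101010111100011:
  s[0] = (101010101010101)·(101010111100011) mod 2 = 1+0+1+0+1+0+1+0+1+0+0+0+0+0+1 mod 2 = 0
  s[1] = (011001100110011)·(101010111100011) mod 2 = 0+0+1+0+0+0+1+0+0+1+0+0+0+1+1 mod 2 = 1
  s[2] = (000111100001111)·(101010111100011) mod 2 = 0+0+0+0+1+0+1+0+0+0+0+0+0+1+1 mod 2 = 0
  s[3] = (000000011111111)·(101010111100011) mod 2 = 0+0+0+0+0+0+0+1+1+1+0+0+0+1+1 mod 2 = 1
Syndrome = 0101
Non-zero syndrome: error at position 10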